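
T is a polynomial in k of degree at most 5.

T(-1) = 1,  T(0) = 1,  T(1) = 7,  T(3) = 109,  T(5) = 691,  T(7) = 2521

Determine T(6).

1387

Write T(k) = ak^5 + bk^4 + ck³ + dk² + ek + p; the 6 given values yield a linear system in the 6 coefficients.
Solving, the leading coefficient vanishes, and T(k) = k^4 + 2k² + 3k + 1.
Then T(6) = 1387.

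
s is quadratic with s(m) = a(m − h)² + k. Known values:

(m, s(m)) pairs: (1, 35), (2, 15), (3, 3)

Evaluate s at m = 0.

First differences -20, -12; second difference 8 = 2a, so a = 4.
Expanding, the m-coefficient is −2ah = -8h; matching it to the data gives h = 4, and then k = -1.
So s(m) = 4(m − 4)² − 1.
s(0) = 4·(-4)² − 1 = 63.

63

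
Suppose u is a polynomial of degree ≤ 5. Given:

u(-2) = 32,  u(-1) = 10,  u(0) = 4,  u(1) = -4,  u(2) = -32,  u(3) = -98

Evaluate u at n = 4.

Write u(n) = an^5 + bn^4 + cn³ + dn² + en + p; the 6 given values yield a linear system in the 6 coefficients.
Solving, the top 2 coefficients vanish, and u(n) = -3n³ - n² - 4n + 4.
Then u(4) = -220.

-220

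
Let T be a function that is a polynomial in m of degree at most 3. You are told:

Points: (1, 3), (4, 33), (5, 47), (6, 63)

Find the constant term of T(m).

Write T(m) = am³ + bm² + cm + d; the 4 given values yield a linear system in the 4 coefficients.
Solving, the leading coefficient vanishes, and T(m) = m² + 5m - 3.
The constant term is T(0) = -3.

-3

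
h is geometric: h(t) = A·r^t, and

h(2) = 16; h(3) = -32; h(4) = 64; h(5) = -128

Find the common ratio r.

Consecutive ratio: -32/16 = -2, and 64/(-32) = -2, so r = -2.
Then A·(-2)^2 = 16 gives A = 4, and h(t) = 4·(-2)^t.

-2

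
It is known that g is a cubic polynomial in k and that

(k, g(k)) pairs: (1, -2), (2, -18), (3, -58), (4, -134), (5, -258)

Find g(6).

-442

Write g(k) = ak³ + bk² + ck + d; the 5 given values yield a linear system in the 4 coefficients.
Solving, g(k) = -2k³ - 2k + 2.
Then g(6) = -442.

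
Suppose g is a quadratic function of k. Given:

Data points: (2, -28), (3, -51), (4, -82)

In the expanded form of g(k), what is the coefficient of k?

Write g(k) = ak² + bk + c; the 3 given values yield a linear system in the 3 coefficients.
Solving, g(k) = -4k² - 3k - 6.
The coefficient of k is -3.

-3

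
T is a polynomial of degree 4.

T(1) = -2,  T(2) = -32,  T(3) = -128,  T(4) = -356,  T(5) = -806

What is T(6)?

Write T(m) = am^4 + bm³ + cm² + dm + e; the 5 given values yield a linear system in the 5 coefficients.
Solving, T(m) = -m^4 - m³ - 2m² - 2m + 4.
Then T(6) = -1592.

-1592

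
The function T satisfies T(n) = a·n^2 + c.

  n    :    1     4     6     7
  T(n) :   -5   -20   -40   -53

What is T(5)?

From T(1) = -5 and T(4) = -20: 1a + c = -5 and 16a + c = -20.
Subtracting: 15a = -15, so a = -1; then c = -5 − (-1)·1 = -4.
So T(n) = -1n² − 4, and T(5) = -29.

-29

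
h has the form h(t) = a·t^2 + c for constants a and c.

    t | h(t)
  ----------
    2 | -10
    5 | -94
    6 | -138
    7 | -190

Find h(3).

-30

From h(2) = -10 and h(5) = -94: 4a + c = -10 and 25a + c = -94.
Subtracting: 21a = -84, so a = -4; then c = -10 − (-4)·4 = 6.
So h(t) = -4t² + 6, and h(3) = -30.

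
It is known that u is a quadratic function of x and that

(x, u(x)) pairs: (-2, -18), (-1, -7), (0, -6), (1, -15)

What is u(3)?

Write u(x) = ax² + bx + c; the 4 given values yield a linear system in the 3 coefficients.
Solving, u(x) = -5x² - 4x - 6.
Then u(3) = -63.

-63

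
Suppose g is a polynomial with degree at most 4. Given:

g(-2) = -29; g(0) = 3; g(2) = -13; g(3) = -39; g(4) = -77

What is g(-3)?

-63

Write g(n) = an^4 + bn³ + cn² + dn + e; the 5 given values yield a linear system in the 5 coefficients.
Solving, the top 2 coefficients vanish, and g(n) = -6n² + 4n + 3.
Then g(-3) = -63.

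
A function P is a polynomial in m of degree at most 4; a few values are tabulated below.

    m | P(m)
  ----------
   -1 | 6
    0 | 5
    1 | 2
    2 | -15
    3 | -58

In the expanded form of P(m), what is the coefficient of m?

0

First differences: -1, -3, -17, -43. Second differences: -2, -14, -26. Third differences: -12, -12.
Level-3 differences are constant, so P has degree 3.
Fitting a degree-3 polynomial gives P(m) = -2m³ - m² + 5.
The coefficient of m is 0.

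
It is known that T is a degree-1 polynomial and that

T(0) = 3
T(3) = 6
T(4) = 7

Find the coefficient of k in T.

Write T(k) = ak + b; the 3 given values yield a linear system in the 2 coefficients.
Solving, T(k) = k + 3.
The coefficient of k is 1.

1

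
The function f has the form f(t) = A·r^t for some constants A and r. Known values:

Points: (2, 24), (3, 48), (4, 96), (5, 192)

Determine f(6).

384

Consecutive ratio: 48/24 = 2, and 96/48 = 2, so r = 2.
Then A·2^2 = 24 gives A = 6, and f(t) = 6·2^t.
f(6) = 6·2^6 = 384.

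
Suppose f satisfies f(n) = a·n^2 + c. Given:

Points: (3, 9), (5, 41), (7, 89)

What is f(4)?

From f(3) = 9 and f(5) = 41: 9a + c = 9 and 25a + c = 41.
Subtracting: 16a = 32, so a = 2; then c = 9 − 2·9 = -9.
So f(n) = 2n² − 9, and f(4) = 23.

23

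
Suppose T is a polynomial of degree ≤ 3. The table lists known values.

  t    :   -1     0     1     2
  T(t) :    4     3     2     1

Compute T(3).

0

First differences: -1, -1, -1.
Level-1 differences are constant, so T has degree 1.
Fitting a degree-1 polynomial gives T(t) = -t + 3.
Then T(3) = 0.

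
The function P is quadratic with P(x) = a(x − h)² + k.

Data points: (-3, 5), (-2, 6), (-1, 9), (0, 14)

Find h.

-3

First differences 1, 3, 5; second difference 2 = 2a, so a = 1.
Expanding, the x-coefficient is −2ah = -2h; matching it to the data gives h = -3, and then k = 5.
So P(x) = 1(x + 3)² + 5.
Hence h = -3.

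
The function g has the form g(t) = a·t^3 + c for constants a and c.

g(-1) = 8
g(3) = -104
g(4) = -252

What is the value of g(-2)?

36

From g(-1) = 8 and g(3) = -104: -1a + c = 8 and 27a + c = -104.
Subtracting: 28a = -112, so a = -4; then c = 8 − (-4)·(-1) = 4.
So g(t) = -4t³ + 4, and g(-2) = 36.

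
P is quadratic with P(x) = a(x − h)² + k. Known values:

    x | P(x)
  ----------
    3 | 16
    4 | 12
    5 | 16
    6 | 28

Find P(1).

First differences -4, 4, 12; second difference 8 = 2a, so a = 4.
Expanding, the x-coefficient is −2ah = -8h; matching it to the data gives h = 4, and then k = 12.
So P(x) = 4(x − 4)² + 12.
P(1) = 4·(-3)² + 12 = 48.

48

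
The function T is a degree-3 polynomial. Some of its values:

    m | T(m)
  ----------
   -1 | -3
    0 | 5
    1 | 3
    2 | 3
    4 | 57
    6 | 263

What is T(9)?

Write T(m) = am³ + bm² + cm + d; the 6 given values yield a linear system in the 4 coefficients.
Solving, T(m) = 2m³ - 5m² + m + 5.
Then T(9) = 1067.

1067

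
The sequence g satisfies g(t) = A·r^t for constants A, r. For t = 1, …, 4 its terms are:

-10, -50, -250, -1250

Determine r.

5

Consecutive ratio: -50/(-10) = 5, and -250/(-50) = 5, so r = 5.
Then A·5^1 = -10 gives A = -2, and g(t) = -2·5^t.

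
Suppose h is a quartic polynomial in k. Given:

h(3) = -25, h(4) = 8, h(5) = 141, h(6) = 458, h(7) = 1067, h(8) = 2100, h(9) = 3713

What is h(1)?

-7

First differences: 33, 133, 317, 609, 1033, 1613. Second differences: 100, 184, 292, 424, 580. Third differences: 84, 108, 132, 156. Fourth differences: 24, 24, 24.
Level-4 differences are constant, so h has degree 4.
Fitting a degree-4 polynomial gives h(k) = k^4 - 4k³ + k² - k - 4.
Then h(1) = -7.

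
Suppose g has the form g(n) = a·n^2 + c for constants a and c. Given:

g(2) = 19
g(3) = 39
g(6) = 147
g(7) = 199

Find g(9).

From g(2) = 19 and g(3) = 39: 4a + c = 19 and 9a + c = 39.
Subtracting: 5a = 20, so a = 4; then c = 19 − 4·4 = 3.
So g(n) = 4n² + 3, and g(9) = 327.

327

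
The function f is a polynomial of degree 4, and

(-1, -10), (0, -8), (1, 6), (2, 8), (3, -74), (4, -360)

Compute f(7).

First differences: 2, 14, 2, -82, -286. Second differences: 12, -12, -84, -204. Third differences: -24, -72, -120. Fourth differences: -48, -48.
Level-4 differences are constant, so f has degree 4.
Fitting a degree-4 polynomial gives f(m) = -2m^4 + 8m² + 8m - 8.
Then f(7) = -4362.

-4362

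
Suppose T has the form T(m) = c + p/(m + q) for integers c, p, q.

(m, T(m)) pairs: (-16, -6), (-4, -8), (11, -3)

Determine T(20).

(T(m) − c)(m + q) = p for each data point; the three points give a linear system in c and q, then p follows.
Solving: c = -5, q = -2, p = 18, so T(m) = -5 + 18/(m − 2).
Then T(20) = -5 + 18/18 = -4.

-4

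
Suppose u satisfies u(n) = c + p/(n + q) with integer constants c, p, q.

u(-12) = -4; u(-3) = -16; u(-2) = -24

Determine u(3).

(u(n) − c)(n + q) = p for each data point; the three points give a linear system in c and q, then p follows.
Solving: c = 0, q = 0, p = 48, so u(n) = 48/(n + 0).
Then u(3) = 0 + 48/3 = 16.

16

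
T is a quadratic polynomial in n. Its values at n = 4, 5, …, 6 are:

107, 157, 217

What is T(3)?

Write T(n) = an² + bn + c; the 3 given values yield a linear system in the 3 coefficients.
Solving, T(n) = 5n² + 5n + 7.
Then T(3) = 67.

67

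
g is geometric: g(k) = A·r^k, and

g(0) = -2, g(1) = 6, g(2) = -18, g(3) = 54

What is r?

Consecutive ratio: 6/(-2) = -3, and -18/6 = -3, so r = -3.
Then A·(-3)^0 = -2 gives A = -2, and g(k) = -2·(-3)^k.

-3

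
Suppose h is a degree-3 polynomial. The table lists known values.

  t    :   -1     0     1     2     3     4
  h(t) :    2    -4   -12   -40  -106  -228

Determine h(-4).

First differences: -6, -8, -28, -66, -122. Second differences: -2, -20, -38, -56. Third differences: -18, -18, -18.
Level-3 differences are constant, so h has degree 3.
Fitting a degree-3 polynomial gives h(t) = -3t³ - t² - 4t - 4.
Then h(-4) = 188.

188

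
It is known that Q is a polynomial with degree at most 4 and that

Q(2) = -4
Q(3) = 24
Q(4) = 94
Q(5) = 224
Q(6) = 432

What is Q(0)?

-6

Write Q(t) = at^4 + bt³ + ct² + dt + e; the 5 given values yield a linear system in the 5 coefficients.
Solving, the leading coefficient vanishes, and Q(t) = 3t³ - 6t² + t - 6.
Then Q(0) = -6.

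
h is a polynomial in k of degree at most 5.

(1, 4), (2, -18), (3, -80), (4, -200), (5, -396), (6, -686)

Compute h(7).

-1088

First differences: -22, -62, -120, -196, -290. Second differences: -40, -58, -76, -94. Third differences: -18, -18, -18.
Level-3 differences are constant, so h has degree 3.
Fitting a degree-3 polynomial gives h(k) = -3k³ - 2k² + 5k + 4.
Then h(7) = -1088.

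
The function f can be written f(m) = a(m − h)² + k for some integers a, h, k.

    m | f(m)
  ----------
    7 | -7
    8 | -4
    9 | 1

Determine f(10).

8

First differences 3, 5; second difference 2 = 2a, so a = 1.
Expanding, the m-coefficient is −2ah = -2h; matching it to the data gives h = 6, and then k = -8.
So f(m) = 1(m − 6)² − 8.
f(10) = 1·4² − 8 = 8.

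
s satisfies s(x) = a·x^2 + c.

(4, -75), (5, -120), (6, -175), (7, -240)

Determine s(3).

From s(4) = -75 and s(5) = -120: 16a + c = -75 and 25a + c = -120.
Subtracting: 9a = -45, so a = -5; then c = -75 − (-5)·16 = 5.
So s(x) = -5x² + 5, and s(3) = -40.

-40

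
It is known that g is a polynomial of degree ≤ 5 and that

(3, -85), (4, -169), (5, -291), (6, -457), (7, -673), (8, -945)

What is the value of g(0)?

First differences: -84, -122, -166, -216, -272. Second differences: -38, -44, -50, -56. Third differences: -6, -6, -6.
Level-3 differences are constant, so g has degree 3.
Fitting a degree-3 polynomial gives g(m) = -m³ - 7m² + 2m - 1.
Then g(0) = -1.

-1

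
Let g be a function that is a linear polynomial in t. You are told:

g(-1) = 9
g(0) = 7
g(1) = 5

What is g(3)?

1

Write g(t) = at + b; the 3 given values yield a linear system in the 2 coefficients.
Solving, g(t) = -2t + 7.
Then g(3) = 1.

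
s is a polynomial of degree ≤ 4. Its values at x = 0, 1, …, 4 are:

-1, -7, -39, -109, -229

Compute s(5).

-411

Write s(x) = ax^4 + bx³ + cx² + dx + e; the 5 given values yield a linear system in the 5 coefficients.
Solving, the leading coefficient vanishes, and s(x) = -2x³ - 7x² + 3x - 1.
Then s(5) = -411.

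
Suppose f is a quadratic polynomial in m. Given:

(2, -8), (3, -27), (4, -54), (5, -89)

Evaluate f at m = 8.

First differences: -19, -27, -35. Second differences: -8, -8.
Level-2 differences are constant, so f has degree 2.
Fitting a degree-2 polynomial gives f(m) = -4m² + m + 6.
Then f(8) = -242.

-242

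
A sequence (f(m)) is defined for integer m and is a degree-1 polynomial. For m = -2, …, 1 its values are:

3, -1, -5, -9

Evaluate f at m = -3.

First differences: -4, -4, -4.
Level-1 differences are constant, so f has degree 1.
Fitting a degree-1 polynomial gives f(m) = -4m - 5.
Then f(-3) = 7.

7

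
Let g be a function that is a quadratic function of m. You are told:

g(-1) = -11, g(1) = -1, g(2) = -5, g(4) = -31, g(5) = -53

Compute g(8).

-155

Write g(m) = am² + bm + c; the 5 given values yield a linear system in the 3 coefficients.
Solving, g(m) = -3m² + 5m - 3.
Then g(8) = -155.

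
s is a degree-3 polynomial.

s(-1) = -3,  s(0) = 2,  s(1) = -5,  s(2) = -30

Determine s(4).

-158

Write s(n) = an³ + bn² + cn + d; the 4 given values yield a linear system in the 4 coefficients.
Solving, s(n) = -n³ - 6n² + 2.
Then s(4) = -158.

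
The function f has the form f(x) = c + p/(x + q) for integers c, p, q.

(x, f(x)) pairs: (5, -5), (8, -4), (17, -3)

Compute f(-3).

7

(f(x) − c)(x + q) = p for each data point; the three points give a linear system in c and q, then p follows.
Solving: c = -2, q = 1, p = -18, so f(x) = -2 − 18/(x + 1).
Then f(-3) = -2 − 18/(-2) = 7.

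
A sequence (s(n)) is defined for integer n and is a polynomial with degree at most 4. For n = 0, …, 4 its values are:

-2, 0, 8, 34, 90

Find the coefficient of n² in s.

First differences: 2, 8, 26, 56. Second differences: 6, 18, 30. Third differences: 12, 12.
Level-3 differences are constant, so s has degree 3.
Fitting a degree-3 polynomial gives s(n) = 2n³ - 3n² + 3n - 2.
The coefficient of n² is -3.

-3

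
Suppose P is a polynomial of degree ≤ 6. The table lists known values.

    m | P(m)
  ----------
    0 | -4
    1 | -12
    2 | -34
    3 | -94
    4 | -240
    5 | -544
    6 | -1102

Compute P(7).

Write P(m) = am^6 + bm^5 + cm^4 + dm³ + em² + pm + q; the 7 given values yield a linear system in the 7 coefficients.
Solving, the top 2 coefficients vanish, and P(m) = -m^4 + 2m³ - 6m² - 3m - 4.
Then P(7) = -2034.

-2034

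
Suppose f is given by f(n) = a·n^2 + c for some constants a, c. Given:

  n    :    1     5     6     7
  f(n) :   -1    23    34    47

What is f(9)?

From f(1) = -1 and f(5) = 23: 1a + c = -1 and 25a + c = 23.
Subtracting: 24a = 24, so a = 1; then c = -1 − 1·1 = -2.
So f(n) = 1n² − 2, and f(9) = 79.

79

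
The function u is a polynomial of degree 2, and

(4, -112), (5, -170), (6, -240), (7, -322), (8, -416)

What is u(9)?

-522

Write u(m) = am² + bm + c; the 5 given values yield a linear system in the 3 coefficients.
Solving, u(m) = -6m² - 4m.
Then u(9) = -522.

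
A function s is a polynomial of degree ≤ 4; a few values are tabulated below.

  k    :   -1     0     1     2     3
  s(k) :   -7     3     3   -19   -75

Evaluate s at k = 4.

First differences: 10, 0, -22, -56. Second differences: -10, -22, -34. Third differences: -12, -12.
Level-3 differences are constant, so s has degree 3.
Fitting a degree-3 polynomial gives s(k) = -2k³ - 5k² + 7k + 3.
Then s(4) = -177.

-177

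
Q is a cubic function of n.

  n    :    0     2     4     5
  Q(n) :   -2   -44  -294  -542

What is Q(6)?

-896

Write Q(n) = an³ + bn² + cn + d; the 4 given values yield a linear system in the 4 coefficients.
Solving, Q(n) = -3n³ - 8n² + 7n - 2.
Then Q(6) = -896.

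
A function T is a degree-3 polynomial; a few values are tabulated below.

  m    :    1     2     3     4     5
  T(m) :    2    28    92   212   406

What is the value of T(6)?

692

First differences: 26, 64, 120, 194. Second differences: 38, 56, 74. Third differences: 18, 18.
Level-3 differences are constant, so T has degree 3.
Extending the table by one column gives the next first difference 286, so T(6) = 406 + 286 = 692.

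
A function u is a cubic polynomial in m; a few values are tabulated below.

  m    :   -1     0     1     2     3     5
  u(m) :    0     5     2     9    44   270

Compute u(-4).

Write u(m) = am³ + bm² + cm + d; the 6 given values yield a linear system in the 4 coefficients.
Solving, u(m) = 3m³ - 4m² - 2m + 5.
Then u(-4) = -243.

-243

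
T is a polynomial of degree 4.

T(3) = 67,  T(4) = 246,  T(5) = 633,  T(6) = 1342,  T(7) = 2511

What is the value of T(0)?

Write T(x) = ax^4 + bx³ + cx² + dx + e; the 5 given values yield a linear system in the 5 coefficients.
Solving, T(x) = x^4 + x³ - 5x² + 2x - 2.
Then T(0) = -2.

-2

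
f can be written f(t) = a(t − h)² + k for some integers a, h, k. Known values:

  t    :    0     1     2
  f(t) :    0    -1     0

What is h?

First differences -1, 1; second difference 2 = 2a, so a = 1.
Expanding, the t-coefficient is −2ah = -2h; matching it to the data gives h = 1, and then k = -1.
So f(t) = 1(t − 1)² − 1.
Hence h = 1.

1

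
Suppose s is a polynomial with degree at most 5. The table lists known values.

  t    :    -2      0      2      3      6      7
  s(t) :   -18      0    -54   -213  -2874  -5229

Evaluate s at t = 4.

-612

Write s(t) = at^5 + bt^4 + ct³ + dt² + et + p; the 6 given values yield a linear system in the 6 coefficients.
Solving, the leading coefficient vanishes, and s(t) = -2t^4 - t³ - t² - 5t.
Then s(4) = -612.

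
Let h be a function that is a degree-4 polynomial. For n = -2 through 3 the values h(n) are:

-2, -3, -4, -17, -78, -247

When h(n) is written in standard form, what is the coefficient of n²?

First differences: -1, -1, -13, -61, -169. Second differences: 0, -12, -48, -108. Third differences: -12, -36, -60. Fourth differences: -24, -24.
Level-4 differences are constant, so h has degree 4.
Fitting a degree-4 polynomial gives h(n) = -n^4 - 4n³ - 5n² - 3n - 4.
The coefficient of n² is -5.

-5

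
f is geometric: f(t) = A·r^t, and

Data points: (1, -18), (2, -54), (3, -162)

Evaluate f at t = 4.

-486

Consecutive ratio: -54/(-18) = 3, and -162/(-54) = 3, so r = 3.
Then A·3^1 = -18 gives A = -6, and f(t) = -6·3^t.
f(4) = -6·3^4 = -486.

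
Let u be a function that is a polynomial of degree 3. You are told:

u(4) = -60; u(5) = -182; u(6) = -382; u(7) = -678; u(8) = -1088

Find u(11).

First differences: -122, -200, -296, -410. Second differences: -78, -96, -114. Third differences: -18, -18.
Level-3 differences are constant, so u has degree 3.
Fitting a degree-3 polynomial gives u(t) = -3t³ + 6t² + 7t + 8.
Then u(11) = -3182.

-3182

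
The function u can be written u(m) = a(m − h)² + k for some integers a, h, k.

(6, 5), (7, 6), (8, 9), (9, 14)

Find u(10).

First differences 1, 3, 5; second difference 2 = 2a, so a = 1.
Expanding, the m-coefficient is −2ah = -2h; matching it to the data gives h = 6, and then k = 5.
So u(m) = 1(m − 6)² + 5.
u(10) = 1·4² + 5 = 21.

21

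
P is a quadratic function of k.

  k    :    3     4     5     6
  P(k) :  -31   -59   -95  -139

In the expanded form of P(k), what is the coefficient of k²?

-4

First differences: -28, -36, -44. Second differences: -8, -8.
Level-2 differences are constant, so P has degree 2.
Fitting a degree-2 polynomial gives P(k) = -4k² + 5.
The coefficient of k² is -4.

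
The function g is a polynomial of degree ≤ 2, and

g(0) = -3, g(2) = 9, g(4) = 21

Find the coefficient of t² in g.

Write g(t) = at² + bt + c; the 3 given values yield a linear system in the 3 coefficients.
Solving, the leading coefficient vanishes, and g(t) = 6t - 3.
The coefficient of t² is 0.

0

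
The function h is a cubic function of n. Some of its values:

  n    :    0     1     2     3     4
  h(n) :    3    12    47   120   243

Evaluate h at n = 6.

First differences: 9, 35, 73, 123. Second differences: 26, 38, 50. Third differences: 12, 12.
Level-3 differences are constant, so h has degree 3.
Fitting a degree-3 polynomial gives h(n) = 2n³ + 7n² + 3.
Then h(6) = 687.

687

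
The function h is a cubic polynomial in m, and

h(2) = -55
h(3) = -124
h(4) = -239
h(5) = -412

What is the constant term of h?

Write h(m) = am³ + bm² + cm + d; the 4 given values yield a linear system in the 4 coefficients.
Solving, h(m) = -2m³ - 5m² - 6m - 7.
The constant term is h(0) = -7.

-7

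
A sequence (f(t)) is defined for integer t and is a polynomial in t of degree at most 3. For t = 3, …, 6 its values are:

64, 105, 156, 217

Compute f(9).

First differences: 41, 51, 61. Second differences: 10, 10.
Level-2 differences are constant, so f has degree 2.
Fitting a degree-2 polynomial gives f(t) = 5t² + 6t + 1.
Then f(9) = 460.

460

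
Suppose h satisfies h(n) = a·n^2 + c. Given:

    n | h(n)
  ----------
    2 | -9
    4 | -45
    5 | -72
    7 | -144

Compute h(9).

From h(2) = -9 and h(4) = -45: 4a + c = -9 and 16a + c = -45.
Subtracting: 12a = -36, so a = -3; then c = -9 − (-3)·4 = 3.
So h(n) = -3n² + 3, and h(9) = -240.

-240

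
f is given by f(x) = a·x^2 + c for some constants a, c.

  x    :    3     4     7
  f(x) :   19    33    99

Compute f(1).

From f(3) = 19 and f(4) = 33: 9a + c = 19 and 16a + c = 33.
Subtracting: 7a = 14, so a = 2; then c = 19 − 2·9 = 1.
So f(x) = 2x² + 1, and f(1) = 3.

3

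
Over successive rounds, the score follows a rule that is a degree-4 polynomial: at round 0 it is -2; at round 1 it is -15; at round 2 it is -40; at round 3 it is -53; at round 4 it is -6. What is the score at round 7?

Write the value at m as h(m).
Write h(m) = am^4 + bm³ + cm² + dm + e; the 5 given values yield a linear system in the 5 coefficients.
Solving, h(m) = m^4 - 2m³ - 7m² - 5m - 2.
Then h(7) = 1335.

1335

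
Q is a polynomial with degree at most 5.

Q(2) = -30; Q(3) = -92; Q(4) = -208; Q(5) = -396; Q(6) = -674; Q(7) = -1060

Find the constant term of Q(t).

4

First differences: -62, -116, -188, -278, -386. Second differences: -54, -72, -90, -108. Third differences: -18, -18, -18.
Level-3 differences are constant, so Q has degree 3.
Fitting a degree-3 polynomial gives Q(t) = -3t³ - 5t + 4.
The constant term is Q(0) = 4.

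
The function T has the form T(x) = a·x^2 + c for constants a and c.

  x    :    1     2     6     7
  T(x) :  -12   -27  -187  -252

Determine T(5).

From T(1) = -12 and T(2) = -27: 1a + c = -12 and 4a + c = -27.
Subtracting: 3a = -15, so a = -5; then c = -12 − (-5)·1 = -7.
So T(x) = -5x² − 7, and T(5) = -132.

-132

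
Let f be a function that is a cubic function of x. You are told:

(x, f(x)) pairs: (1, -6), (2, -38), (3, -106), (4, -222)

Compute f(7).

Write f(x) = ax³ + bx² + cx + d; the 4 given values yield a linear system in the 4 coefficients.
Solving, f(x) = -2x³ - 6x² + 2.
Then f(7) = -978.

-978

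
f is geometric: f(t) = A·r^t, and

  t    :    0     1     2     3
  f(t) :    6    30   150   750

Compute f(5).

18750

Consecutive ratio: 30/6 = 5, and 150/30 = 5, so r = 5.
Then A·5^0 = 6 gives A = 6, and f(t) = 6·5^t.
f(5) = 6·5^5 = 18750.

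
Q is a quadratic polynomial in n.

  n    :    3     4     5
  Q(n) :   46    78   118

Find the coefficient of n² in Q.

4

Write Q(n) = an² + bn + c; the 3 given values yield a linear system in the 3 coefficients.
Solving, Q(n) = 4n² + 4n - 2.
The coefficient of n² is 4.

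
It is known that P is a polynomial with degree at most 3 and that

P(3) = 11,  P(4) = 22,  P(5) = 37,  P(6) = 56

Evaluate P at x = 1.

1

Write P(x) = ax³ + bx² + cx + d; the 4 given values yield a linear system in the 4 coefficients.
Solving, the leading coefficient vanishes, and P(x) = 2x² - 3x + 2.
Then P(1) = 1.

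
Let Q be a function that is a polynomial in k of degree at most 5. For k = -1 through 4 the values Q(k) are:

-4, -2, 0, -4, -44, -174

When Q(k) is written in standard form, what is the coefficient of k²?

1

Write Q(k) = ak^5 + bk^4 + ck³ + dk² + ek + p; the 6 given values yield a linear system in the 6 coefficients.
Solving, the leading coefficient vanishes, and Q(k) = -k^4 + k³ + k² + k - 2.
The coefficient of k² is 1.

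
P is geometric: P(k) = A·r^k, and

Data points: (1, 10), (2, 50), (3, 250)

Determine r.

Consecutive ratio: 50/10 = 5, and 250/50 = 5, so r = 5.
Then A·5^1 = 10 gives A = 2, and P(k) = 2·5^k.

5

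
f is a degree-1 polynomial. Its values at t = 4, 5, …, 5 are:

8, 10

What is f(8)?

16

Write f(t) = at + b; the 2 given values yield a linear system in the 2 coefficients.
Solving, f(t) = 2t.
Then f(8) = 16.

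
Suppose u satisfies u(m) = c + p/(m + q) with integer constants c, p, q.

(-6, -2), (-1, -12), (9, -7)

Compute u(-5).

0

(u(m) − c)(m + q) = p for each data point; the three points give a linear system in c and q, then p follows.
Solving: c = -6, q = 3, p = -12, so u(m) = -6 − 12/(m + 3).
Then u(-5) = -6 − 12/(-2) = 0.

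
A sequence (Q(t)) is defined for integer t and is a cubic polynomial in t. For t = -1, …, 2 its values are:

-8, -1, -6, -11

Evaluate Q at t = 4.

27

Write Q(t) = at³ + bt² + ct + d; the 4 given values yield a linear system in the 4 coefficients.
Solving, Q(t) = 2t³ - 6t² - t - 1.
Then Q(4) = 27.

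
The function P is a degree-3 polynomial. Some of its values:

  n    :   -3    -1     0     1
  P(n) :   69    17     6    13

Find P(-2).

40

Write P(n) = an³ + bn² + cn + d; the 4 given values yield a linear system in the 4 coefficients.
Solving, P(n) = n³ + 9n² - 3n + 6.
Then P(-2) = 40.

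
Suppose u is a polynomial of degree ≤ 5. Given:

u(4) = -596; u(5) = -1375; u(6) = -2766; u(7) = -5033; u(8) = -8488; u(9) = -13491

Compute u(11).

-29821

First differences: -779, -1391, -2267, -3455, -5003. Second differences: -612, -876, -1188, -1548. Third differences: -264, -312, -360. Fourth differences: -48, -48.
Level-4 differences are constant, so u has degree 4.
Fitting a degree-4 polynomial gives u(n) = -2n^4 - 4n² - 5n.
Then u(11) = -29821.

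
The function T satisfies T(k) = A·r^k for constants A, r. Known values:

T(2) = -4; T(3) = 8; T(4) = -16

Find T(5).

Consecutive ratio: 8/(-4) = -2, and -16/8 = -2, so r = -2.
Then A·(-2)^2 = -4 gives A = -1, and T(k) = -1·(-2)^k.
T(5) = -1·(-2)^5 = 32.

32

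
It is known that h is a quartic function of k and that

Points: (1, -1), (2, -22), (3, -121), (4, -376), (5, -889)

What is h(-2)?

Write h(k) = ak^4 + bk³ + ck² + dk + e; the 5 given values yield a linear system in the 5 coefficients.
Solving, h(k) = -k^4 - 3k³ + 4k² + 3k - 4.
Then h(-2) = 14.

14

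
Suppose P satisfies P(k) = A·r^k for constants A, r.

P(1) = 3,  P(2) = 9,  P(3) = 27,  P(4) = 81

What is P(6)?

729

Consecutive ratio: 9/3 = 3, and 27/9 = 3, so r = 3.
Then A·3^1 = 3 gives A = 1, and P(k) = 1·3^k.
P(6) = 1·3^6 = 729.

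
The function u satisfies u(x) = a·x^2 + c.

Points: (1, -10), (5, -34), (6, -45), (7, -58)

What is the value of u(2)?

-13

From u(1) = -10 and u(5) = -34: 1a + c = -10 and 25a + c = -34.
Subtracting: 24a = -24, so a = -1; then c = -10 − (-1)·1 = -9.
So u(x) = -1x² − 9, and u(2) = -13.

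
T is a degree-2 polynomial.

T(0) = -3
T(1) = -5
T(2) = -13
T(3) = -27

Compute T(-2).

First differences: -2, -8, -14. Second differences: -6, -6.
Level-2 differences are constant, so T has degree 2.
Fitting a degree-2 polynomial gives T(k) = -3k² + k - 3.
Then T(-2) = -17.

-17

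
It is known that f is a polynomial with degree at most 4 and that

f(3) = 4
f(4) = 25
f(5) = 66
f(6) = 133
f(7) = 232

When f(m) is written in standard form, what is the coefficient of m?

-2

First differences: 21, 41, 67, 99. Second differences: 20, 26, 32. Third differences: 6, 6.
Level-3 differences are constant, so f has degree 3.
Fitting a degree-3 polynomial gives f(m) = m³ - 2m² - 2m + 1.
The coefficient of m is -2.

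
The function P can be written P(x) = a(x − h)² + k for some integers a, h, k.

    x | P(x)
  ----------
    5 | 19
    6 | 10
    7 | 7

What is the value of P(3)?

55

First differences -9, -3; second difference 6 = 2a, so a = 3.
Expanding, the x-coefficient is −2ah = -6h; matching it to the data gives h = 7, and then k = 7.
So P(x) = 3(x − 7)² + 7.
P(3) = 3·(-4)² + 7 = 55.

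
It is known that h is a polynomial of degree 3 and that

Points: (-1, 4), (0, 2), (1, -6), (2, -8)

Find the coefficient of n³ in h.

2

Write h(n) = an³ + bn² + cn + d; the 4 given values yield a linear system in the 4 coefficients.
Solving, h(n) = 2n³ - 3n² - 7n + 2.
The coefficient of n³ is 2.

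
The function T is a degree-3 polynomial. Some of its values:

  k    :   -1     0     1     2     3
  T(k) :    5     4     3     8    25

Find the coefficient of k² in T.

0

First differences: -1, -1, 5, 17. Second differences: 0, 6, 12. Third differences: 6, 6.
Level-3 differences are constant, so T has degree 3.
Fitting a degree-3 polynomial gives T(k) = k³ - 2k + 4.
The coefficient of k² is 0.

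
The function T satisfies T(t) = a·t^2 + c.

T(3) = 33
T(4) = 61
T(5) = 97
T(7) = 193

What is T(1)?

From T(3) = 33 and T(4) = 61: 9a + c = 33 and 16a + c = 61.
Subtracting: 7a = 28, so a = 4; then c = 33 − 4·9 = -3.
So T(t) = 4t² − 3, and T(1) = 1.

1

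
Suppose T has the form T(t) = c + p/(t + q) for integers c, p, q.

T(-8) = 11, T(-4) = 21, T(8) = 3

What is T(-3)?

(T(t) − c)(t + q) = p for each data point; the three points give a linear system in c and q, then p follows.
Solving: c = 6, q = 2, p = -30, so T(t) = 6 − 30/(t + 2).
Then T(-3) = 6 − 30/(-1) = 36.

36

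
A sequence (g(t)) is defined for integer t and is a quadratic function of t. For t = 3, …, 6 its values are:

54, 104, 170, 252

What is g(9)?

594

First differences: 50, 66, 82. Second differences: 16, 16.
Level-2 differences are constant, so g has degree 2.
Fitting a degree-2 polynomial gives g(t) = 8t² - 6t.
Then g(9) = 594.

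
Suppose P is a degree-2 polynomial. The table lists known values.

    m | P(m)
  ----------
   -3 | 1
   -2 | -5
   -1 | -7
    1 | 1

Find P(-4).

Write P(m) = am² + bm + c; the 4 given values yield a linear system in the 3 coefficients.
Solving, P(m) = 2m² + 4m - 5.
Then P(-4) = 11.

11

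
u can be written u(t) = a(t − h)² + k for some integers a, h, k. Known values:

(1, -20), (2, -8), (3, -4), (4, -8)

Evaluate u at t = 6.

-40

First differences 12, 4, -4; second difference -8 = 2a, so a = -4.
Expanding, the t-coefficient is −2ah = 8h; matching it to the data gives h = 3, and then k = -4.
So u(t) = -4(t − 3)² − 4.
u(6) = -4·3² − 4 = -40.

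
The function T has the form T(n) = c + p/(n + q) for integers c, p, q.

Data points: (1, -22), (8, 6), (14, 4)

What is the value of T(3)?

26

(T(n) − c)(n + q) = p for each data point; the three points give a linear system in c and q, then p follows.
Solving: c = 2, q = -2, p = 24, so T(n) = 2 + 24/(n − 2).
Then T(3) = 2 + 24/1 = 26.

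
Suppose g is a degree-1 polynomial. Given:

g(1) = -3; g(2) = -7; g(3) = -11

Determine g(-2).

Write g(t) = at + b; the 3 given values yield a linear system in the 2 coefficients.
Solving, g(t) = -4t + 1.
Then g(-2) = 9.

9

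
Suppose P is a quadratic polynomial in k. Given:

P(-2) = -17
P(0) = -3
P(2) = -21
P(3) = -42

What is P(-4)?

Write P(k) = ak² + bk + c; the 4 given values yield a linear system in the 3 coefficients.
Solving, P(k) = -4k² - k - 3.
Then P(-4) = -63.

-63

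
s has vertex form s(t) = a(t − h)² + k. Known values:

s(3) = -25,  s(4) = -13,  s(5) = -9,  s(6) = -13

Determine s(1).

First differences 12, 4, -4; second difference -8 = 2a, so a = -4.
Expanding, the t-coefficient is −2ah = 8h; matching it to the data gives h = 5, and then k = -9.
So s(t) = -4(t − 5)² − 9.
s(1) = -4·(-4)² − 9 = -73.

-73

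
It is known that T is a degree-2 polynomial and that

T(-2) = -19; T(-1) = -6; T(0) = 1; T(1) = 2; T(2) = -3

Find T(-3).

-38

First differences: 13, 7, 1, -5. Second differences: -6, -6, -6.
Level-2 differences are constant, so T has degree 2.
Fitting a degree-2 polynomial gives T(t) = -3t² + 4t + 1.
Then T(-3) = -38.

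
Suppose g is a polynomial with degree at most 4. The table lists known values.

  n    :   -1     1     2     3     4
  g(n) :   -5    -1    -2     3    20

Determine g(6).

Write g(n) = an^4 + bn³ + cn² + dn + e; the 5 given values yield a linear system in the 5 coefficients.
Solving, the leading coefficient vanishes, and g(n) = n³ - 3n² + n.
Then g(6) = 114.

114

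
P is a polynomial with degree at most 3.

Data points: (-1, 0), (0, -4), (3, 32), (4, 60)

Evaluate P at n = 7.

192

Write P(n) = an³ + bn² + cn + d; the 4 given values yield a linear system in the 4 coefficients.
Solving, the leading coefficient vanishes, and P(n) = 4n² - 4.
Then P(7) = 192.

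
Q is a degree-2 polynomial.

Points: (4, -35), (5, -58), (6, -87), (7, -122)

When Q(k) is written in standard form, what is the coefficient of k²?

-3

First differences: -23, -29, -35. Second differences: -6, -6.
Level-2 differences are constant, so Q has degree 2.
Fitting a degree-2 polynomial gives Q(k) = -3k² + 4k - 3.
The coefficient of k² is -3.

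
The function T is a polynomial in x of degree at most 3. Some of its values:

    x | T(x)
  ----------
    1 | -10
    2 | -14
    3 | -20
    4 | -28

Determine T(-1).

Write T(x) = ax³ + bx² + cx + d; the 4 given values yield a linear system in the 4 coefficients.
Solving, the leading coefficient vanishes, and T(x) = -x² - x - 8.
Then T(-1) = -8.

-8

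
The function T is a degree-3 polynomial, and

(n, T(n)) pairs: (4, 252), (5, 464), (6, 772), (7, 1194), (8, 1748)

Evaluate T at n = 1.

12

Write T(n) = an³ + bn² + cn + d; the 5 given values yield a linear system in the 4 coefficients.
Solving, T(n) = 3n³ + 3n² + 2n + 4.
Then T(1) = 12.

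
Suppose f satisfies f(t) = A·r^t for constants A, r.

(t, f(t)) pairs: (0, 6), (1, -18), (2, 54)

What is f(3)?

-162

Consecutive ratio: -18/6 = -3, and 54/(-18) = -3, so r = -3.
Then A·(-3)^0 = 6 gives A = 6, and f(t) = 6·(-3)^t.
f(3) = 6·(-3)^3 = -162.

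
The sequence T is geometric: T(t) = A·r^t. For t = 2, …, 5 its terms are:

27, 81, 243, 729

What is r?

Consecutive ratio: 81/27 = 3, and 243/81 = 3, so r = 3.
Then A·3^2 = 27 gives A = 3, and T(t) = 3·3^t.

3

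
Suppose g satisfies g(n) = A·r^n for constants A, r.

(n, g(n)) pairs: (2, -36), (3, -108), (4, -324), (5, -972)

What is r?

Consecutive ratio: -108/(-36) = 3, and -324/(-108) = 3, so r = 3.
Then A·3^2 = -36 gives A = -4, and g(n) = -4·3^n.

3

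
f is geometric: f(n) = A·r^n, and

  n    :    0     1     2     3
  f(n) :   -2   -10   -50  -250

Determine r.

Consecutive ratio: -10/(-2) = 5, and -50/(-10) = 5, so r = 5.
Then A·5^0 = -2 gives A = -2, and f(n) = -2·5^n.

5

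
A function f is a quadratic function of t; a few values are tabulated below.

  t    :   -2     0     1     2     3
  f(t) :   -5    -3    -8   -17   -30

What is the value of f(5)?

-68

Write f(t) = at² + bt + c; the 5 given values yield a linear system in the 3 coefficients.
Solving, f(t) = -2t² - 3t - 3.
Then f(5) = -68.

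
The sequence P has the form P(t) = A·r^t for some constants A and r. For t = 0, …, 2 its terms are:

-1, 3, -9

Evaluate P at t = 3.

27

Consecutive ratio: 3/(-1) = -3, and -9/3 = -3, so r = -3.
Then A·(-3)^0 = -1 gives A = -1, and P(t) = -1·(-3)^t.
P(3) = -1·(-3)^3 = 27.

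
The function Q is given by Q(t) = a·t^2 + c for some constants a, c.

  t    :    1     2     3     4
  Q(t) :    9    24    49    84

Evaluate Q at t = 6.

From Q(1) = 9 and Q(2) = 24: 1a + c = 9 and 4a + c = 24.
Subtracting: 3a = 15, so a = 5; then c = 9 − 5·1 = 4.
So Q(t) = 5t² + 4, and Q(6) = 184.

184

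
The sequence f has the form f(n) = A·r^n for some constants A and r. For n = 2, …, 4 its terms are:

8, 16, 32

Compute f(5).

Consecutive ratio: 16/8 = 2, and 32/16 = 2, so r = 2.
Then A·2^2 = 8 gives A = 2, and f(n) = 2·2^n.
f(5) = 2·2^5 = 64.

64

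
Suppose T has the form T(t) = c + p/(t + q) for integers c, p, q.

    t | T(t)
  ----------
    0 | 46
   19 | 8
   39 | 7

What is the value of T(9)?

(T(t) − c)(t + q) = p for each data point; the three points give a linear system in c and q, then p follows.
Solving: c = 6, q = 1, p = 40, so T(t) = 6 + 40/(t + 1).
Then T(9) = 6 + 40/10 = 10.

10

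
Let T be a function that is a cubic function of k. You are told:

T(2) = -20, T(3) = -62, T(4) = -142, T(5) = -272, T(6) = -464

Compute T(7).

-730

Write T(k) = ak³ + bk² + ck + d; the 5 given values yield a linear system in the 4 coefficients.
Solving, T(k) = -2k³ - k² + k - 2.
Then T(7) = -730.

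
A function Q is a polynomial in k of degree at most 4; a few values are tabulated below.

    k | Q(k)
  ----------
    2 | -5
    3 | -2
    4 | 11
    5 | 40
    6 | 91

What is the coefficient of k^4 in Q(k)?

First differences: 3, 13, 29, 51. Second differences: 10, 16, 22. Third differences: 6, 6.
Level-3 differences are constant, so Q has degree 3.
Fitting a degree-3 polynomial gives Q(k) = k³ - 4k² + 4k - 5.
The coefficient of k^4 is 0.

0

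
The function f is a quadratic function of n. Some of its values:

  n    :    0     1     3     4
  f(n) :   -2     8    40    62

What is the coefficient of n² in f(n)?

2

Write f(n) = an² + bn + c; the 4 given values yield a linear system in the 3 coefficients.
Solving, f(n) = 2n² + 8n - 2.
The coefficient of n² is 2.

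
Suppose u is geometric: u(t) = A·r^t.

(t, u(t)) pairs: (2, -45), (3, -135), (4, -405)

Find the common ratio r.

Consecutive ratio: -135/(-45) = 3, and -405/(-135) = 3, so r = 3.
Then A·3^2 = -45 gives A = -5, and u(t) = -5·3^t.

3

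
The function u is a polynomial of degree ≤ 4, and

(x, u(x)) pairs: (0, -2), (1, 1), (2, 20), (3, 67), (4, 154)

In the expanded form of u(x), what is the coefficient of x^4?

First differences: 3, 19, 47, 87. Second differences: 16, 28, 40. Third differences: 12, 12.
Level-3 differences are constant, so u has degree 3.
Fitting a degree-3 polynomial gives u(x) = 2x³ + 2x² - x - 2.
The coefficient of x^4 is 0.

0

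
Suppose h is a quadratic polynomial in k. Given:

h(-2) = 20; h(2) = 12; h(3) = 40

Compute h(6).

Write h(k) = ak² + bk + c; the 3 given values yield a linear system in the 3 coefficients.
Solving, h(k) = 6k² - 2k - 8.
Then h(6) = 196.

196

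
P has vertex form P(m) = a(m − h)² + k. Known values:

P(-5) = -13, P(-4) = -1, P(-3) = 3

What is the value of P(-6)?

First differences 12, 4; second difference -8 = 2a, so a = -4.
Expanding, the m-coefficient is −2ah = 8h; matching it to the data gives h = -3, and then k = 3.
So P(m) = -4(m + 3)² + 3.
P(-6) = -4·(-3)² + 3 = -33.

-33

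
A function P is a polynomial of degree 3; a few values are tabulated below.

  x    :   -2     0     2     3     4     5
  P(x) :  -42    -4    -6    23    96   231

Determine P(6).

446

Write P(x) = ax³ + bx² + cx + d; the 6 given values yield a linear system in the 4 coefficients.
Solving, P(x) = 3x³ - 5x² - 3x - 4.
Then P(6) = 446.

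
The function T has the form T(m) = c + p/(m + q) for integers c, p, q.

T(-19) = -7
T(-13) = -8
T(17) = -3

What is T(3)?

4

(T(m) − c)(m + q) = p for each data point; the three points give a linear system in c and q, then p follows.
Solving: c = -5, q = 1, p = 36, so T(m) = -5 + 36/(m + 1).
Then T(3) = -5 + 36/4 = 4.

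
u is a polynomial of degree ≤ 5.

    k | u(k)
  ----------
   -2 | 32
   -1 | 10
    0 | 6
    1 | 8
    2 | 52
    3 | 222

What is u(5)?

1516

Write u(k) = ak^5 + bk^4 + ck³ + dk² + ek + p; the 6 given values yield a linear system in the 6 coefficients.
Solving, the leading coefficient vanishes, and u(k) = 2k^4 + 2k³ + k² - 3k + 6.
Then u(5) = 1516.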